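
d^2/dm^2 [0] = 0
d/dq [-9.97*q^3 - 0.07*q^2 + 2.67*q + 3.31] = -29.91*q^2 - 0.14*q + 2.67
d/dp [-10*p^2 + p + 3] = 1 - 20*p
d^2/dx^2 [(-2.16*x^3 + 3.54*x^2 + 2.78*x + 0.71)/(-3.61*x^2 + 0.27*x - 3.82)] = (-2.8421709430404e-14*x^5 - 5.6843418860808e-14*x^4 - 138.618088*x^3 + 224.020158*x^2 + 423.290262*x - 89.57021)/(47.045881*x^6 - 10.556001*x^5 + 150.137373*x^4 - 22.359807*x^3 + 158.871126*x^2 - 11.819844*x + 55.742968)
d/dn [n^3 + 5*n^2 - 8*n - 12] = 3*n^2 + 10*n - 8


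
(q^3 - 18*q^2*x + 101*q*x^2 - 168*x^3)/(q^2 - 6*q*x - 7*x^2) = (q^2 - 11*q*x + 24*x^2)/(q + x)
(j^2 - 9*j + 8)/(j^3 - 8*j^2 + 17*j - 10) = (j - 8)/(j^2 - 7*j + 10)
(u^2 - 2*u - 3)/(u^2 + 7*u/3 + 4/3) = 3*(u - 3)/(3*u + 4)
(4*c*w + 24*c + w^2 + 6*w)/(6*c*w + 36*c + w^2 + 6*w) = (4*c + w)/(6*c + w)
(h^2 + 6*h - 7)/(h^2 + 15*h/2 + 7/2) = 2*(h - 1)/(2*h + 1)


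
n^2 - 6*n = n*(n - 6)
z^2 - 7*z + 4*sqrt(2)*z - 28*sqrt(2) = (z - 7)*(z + 4*sqrt(2))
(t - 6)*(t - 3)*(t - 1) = t^3 - 10*t^2 + 27*t - 18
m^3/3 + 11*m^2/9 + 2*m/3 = m*(m/3 + 1)*(m + 2/3)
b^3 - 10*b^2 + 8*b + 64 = (b - 8)*(b - 4)*(b + 2)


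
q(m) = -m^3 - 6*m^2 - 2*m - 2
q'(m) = -3*m^2 - 12*m - 2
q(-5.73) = 0.60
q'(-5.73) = -31.74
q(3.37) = -115.15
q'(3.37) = -76.51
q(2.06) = -40.32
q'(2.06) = -39.45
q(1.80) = -30.87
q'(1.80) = -33.32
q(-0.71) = -3.25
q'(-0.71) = 5.01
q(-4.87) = -19.06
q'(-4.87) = -14.71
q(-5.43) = -7.95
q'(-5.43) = -25.29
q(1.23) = -15.40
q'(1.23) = -21.30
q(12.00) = -2618.00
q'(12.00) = -578.00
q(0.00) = -2.00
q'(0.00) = -2.00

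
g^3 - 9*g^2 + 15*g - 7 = (g - 7)*(g - 1)^2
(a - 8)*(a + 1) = a^2 - 7*a - 8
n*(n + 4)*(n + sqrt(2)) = n^3 + sqrt(2)*n^2 + 4*n^2 + 4*sqrt(2)*n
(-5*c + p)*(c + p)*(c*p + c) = -5*c^3*p - 5*c^3 - 4*c^2*p^2 - 4*c^2*p + c*p^3 + c*p^2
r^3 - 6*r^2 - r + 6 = (r - 6)*(r - 1)*(r + 1)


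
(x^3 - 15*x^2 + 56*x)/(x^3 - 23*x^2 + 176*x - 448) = x/(x - 8)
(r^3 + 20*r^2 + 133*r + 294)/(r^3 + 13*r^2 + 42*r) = (r + 7)/r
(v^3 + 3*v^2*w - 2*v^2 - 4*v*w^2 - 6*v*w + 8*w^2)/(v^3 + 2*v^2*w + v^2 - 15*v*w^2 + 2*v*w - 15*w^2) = (v^3 + 3*v^2*w - 2*v^2 - 4*v*w^2 - 6*v*w + 8*w^2)/(v^3 + 2*v^2*w + v^2 - 15*v*w^2 + 2*v*w - 15*w^2)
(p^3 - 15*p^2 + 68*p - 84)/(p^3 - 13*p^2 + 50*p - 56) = (p - 6)/(p - 4)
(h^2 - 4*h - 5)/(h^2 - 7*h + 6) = (h^2 - 4*h - 5)/(h^2 - 7*h + 6)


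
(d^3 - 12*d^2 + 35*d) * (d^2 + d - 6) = d^5 - 11*d^4 + 17*d^3 + 107*d^2 - 210*d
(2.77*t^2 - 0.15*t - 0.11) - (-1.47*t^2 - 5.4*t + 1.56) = 4.24*t^2 + 5.25*t - 1.67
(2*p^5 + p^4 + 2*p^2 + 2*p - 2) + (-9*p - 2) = 2*p^5 + p^4 + 2*p^2 - 7*p - 4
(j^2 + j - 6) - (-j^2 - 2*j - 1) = 2*j^2 + 3*j - 5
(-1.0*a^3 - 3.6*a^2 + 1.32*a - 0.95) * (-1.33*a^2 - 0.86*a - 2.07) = 1.33*a^5 + 5.648*a^4 + 3.4104*a^3 + 7.5803*a^2 - 1.9154*a + 1.9665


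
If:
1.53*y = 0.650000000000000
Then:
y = 0.42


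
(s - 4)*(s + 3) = s^2 - s - 12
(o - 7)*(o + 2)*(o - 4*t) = o^3 - 4*o^2*t - 5*o^2 + 20*o*t - 14*o + 56*t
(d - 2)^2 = d^2 - 4*d + 4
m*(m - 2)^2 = m^3 - 4*m^2 + 4*m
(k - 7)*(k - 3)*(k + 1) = k^3 - 9*k^2 + 11*k + 21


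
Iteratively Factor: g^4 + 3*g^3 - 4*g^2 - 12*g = (g)*(g^3 + 3*g^2 - 4*g - 12) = g*(g + 3)*(g^2 - 4) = g*(g + 2)*(g + 3)*(g - 2)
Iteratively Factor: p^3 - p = (p + 1)*(p^2 - p) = (p - 1)*(p + 1)*(p)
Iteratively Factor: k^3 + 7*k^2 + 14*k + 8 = (k + 4)*(k^2 + 3*k + 2) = (k + 1)*(k + 4)*(k + 2)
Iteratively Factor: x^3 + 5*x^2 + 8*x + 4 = (x + 2)*(x^2 + 3*x + 2) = (x + 2)^2*(x + 1)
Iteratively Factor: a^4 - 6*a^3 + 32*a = (a - 4)*(a^3 - 2*a^2 - 8*a) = a*(a - 4)*(a^2 - 2*a - 8) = a*(a - 4)*(a + 2)*(a - 4)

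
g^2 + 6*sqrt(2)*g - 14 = (g - sqrt(2))*(g + 7*sqrt(2))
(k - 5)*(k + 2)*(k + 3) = k^3 - 19*k - 30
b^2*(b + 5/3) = b^3 + 5*b^2/3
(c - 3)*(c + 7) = c^2 + 4*c - 21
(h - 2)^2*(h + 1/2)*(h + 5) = h^4 + 3*h^3/2 - 31*h^2/2 + 12*h + 10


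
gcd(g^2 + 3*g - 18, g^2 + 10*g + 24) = g + 6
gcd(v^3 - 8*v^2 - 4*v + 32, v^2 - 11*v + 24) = v - 8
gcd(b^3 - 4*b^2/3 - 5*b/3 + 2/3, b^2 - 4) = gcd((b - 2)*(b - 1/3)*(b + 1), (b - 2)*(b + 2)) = b - 2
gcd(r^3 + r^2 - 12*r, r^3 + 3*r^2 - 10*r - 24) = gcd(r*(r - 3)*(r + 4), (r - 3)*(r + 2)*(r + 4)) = r^2 + r - 12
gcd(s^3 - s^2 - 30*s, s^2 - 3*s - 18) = s - 6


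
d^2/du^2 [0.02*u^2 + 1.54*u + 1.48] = 0.0400000000000000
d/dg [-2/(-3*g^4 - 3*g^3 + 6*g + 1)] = 6*(-4*g^3 - 3*g^2 + 2)/(3*g^4 + 3*g^3 - 6*g - 1)^2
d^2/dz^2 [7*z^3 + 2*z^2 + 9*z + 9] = 42*z + 4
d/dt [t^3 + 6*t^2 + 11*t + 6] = 3*t^2 + 12*t + 11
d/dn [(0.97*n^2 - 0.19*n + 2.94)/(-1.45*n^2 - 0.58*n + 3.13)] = (-0.8381*n^2 + 14.5982*n + 1.1105)/(2.1025*n^4 + 1.682*n^3 - 8.7406*n^2 - 3.6308*n + 9.7969)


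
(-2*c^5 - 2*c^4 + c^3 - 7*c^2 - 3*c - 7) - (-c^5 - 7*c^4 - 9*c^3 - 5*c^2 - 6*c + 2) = -c^5 + 5*c^4 + 10*c^3 - 2*c^2 + 3*c - 9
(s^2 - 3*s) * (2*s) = 2*s^3 - 6*s^2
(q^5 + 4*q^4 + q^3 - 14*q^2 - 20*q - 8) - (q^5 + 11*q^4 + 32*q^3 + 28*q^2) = -7*q^4 - 31*q^3 - 42*q^2 - 20*q - 8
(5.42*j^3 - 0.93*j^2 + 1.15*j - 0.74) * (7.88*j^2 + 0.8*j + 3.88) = 42.7096*j^5 - 2.9924*j^4 + 29.3476*j^3 - 8.5196*j^2 + 3.87*j - 2.8712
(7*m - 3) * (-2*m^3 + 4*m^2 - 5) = -14*m^4 + 34*m^3 - 12*m^2 - 35*m + 15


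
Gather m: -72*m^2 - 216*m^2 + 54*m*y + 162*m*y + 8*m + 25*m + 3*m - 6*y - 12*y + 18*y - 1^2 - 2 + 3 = -288*m^2 + m*(216*y + 36)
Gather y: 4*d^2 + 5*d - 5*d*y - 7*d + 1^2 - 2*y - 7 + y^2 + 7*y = 4*d^2 - 2*d + y^2 + y*(5 - 5*d) - 6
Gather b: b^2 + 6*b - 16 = b^2 + 6*b - 16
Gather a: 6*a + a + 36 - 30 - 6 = 7*a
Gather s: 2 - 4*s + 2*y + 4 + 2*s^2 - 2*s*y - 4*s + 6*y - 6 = 2*s^2 + s*(-2*y - 8) + 8*y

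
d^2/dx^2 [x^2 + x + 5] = 2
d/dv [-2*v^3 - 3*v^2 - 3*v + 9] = -6*v^2 - 6*v - 3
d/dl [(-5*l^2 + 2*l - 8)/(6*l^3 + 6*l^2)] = (5*l^3 - 4*l^2 + 22*l + 16)/(6*l^3*(l^2 + 2*l + 1))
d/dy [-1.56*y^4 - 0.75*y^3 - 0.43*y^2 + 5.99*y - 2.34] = -6.24*y^3 - 2.25*y^2 - 0.86*y + 5.99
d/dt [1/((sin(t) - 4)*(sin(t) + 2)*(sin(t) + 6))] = (-3*sin(t)^2 - 8*sin(t) + 20)*cos(t)/((sin(t) - 4)^2*(sin(t) + 2)^2*(sin(t) + 6)^2)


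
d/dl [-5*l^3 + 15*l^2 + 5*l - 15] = -15*l^2 + 30*l + 5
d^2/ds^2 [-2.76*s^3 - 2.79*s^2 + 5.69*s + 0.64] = -16.56*s - 5.58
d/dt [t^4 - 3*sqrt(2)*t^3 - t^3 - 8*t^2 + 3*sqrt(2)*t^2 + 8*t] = 4*t^3 - 9*sqrt(2)*t^2 - 3*t^2 - 16*t + 6*sqrt(2)*t + 8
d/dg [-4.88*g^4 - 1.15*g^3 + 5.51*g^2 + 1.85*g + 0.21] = -19.52*g^3 - 3.45*g^2 + 11.02*g + 1.85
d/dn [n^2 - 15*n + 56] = 2*n - 15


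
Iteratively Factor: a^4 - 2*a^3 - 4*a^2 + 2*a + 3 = (a - 1)*(a^3 - a^2 - 5*a - 3) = (a - 1)*(a + 1)*(a^2 - 2*a - 3) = (a - 1)*(a + 1)^2*(a - 3)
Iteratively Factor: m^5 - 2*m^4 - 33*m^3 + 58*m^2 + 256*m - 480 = (m - 2)*(m^4 - 33*m^2 - 8*m + 240) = (m - 2)*(m + 4)*(m^3 - 4*m^2 - 17*m + 60) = (m - 5)*(m - 2)*(m + 4)*(m^2 + m - 12) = (m - 5)*(m - 3)*(m - 2)*(m + 4)*(m + 4)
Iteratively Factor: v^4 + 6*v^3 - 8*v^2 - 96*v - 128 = (v - 4)*(v^3 + 10*v^2 + 32*v + 32) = (v - 4)*(v + 4)*(v^2 + 6*v + 8) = (v - 4)*(v + 2)*(v + 4)*(v + 4)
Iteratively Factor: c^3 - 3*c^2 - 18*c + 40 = (c - 2)*(c^2 - c - 20) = (c - 2)*(c + 4)*(c - 5)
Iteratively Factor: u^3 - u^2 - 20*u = (u + 4)*(u^2 - 5*u) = u*(u + 4)*(u - 5)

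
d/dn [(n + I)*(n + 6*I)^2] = (n + 6*I)*(3*n + 8*I)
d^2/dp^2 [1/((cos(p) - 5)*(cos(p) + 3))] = (-4*sin(p)^4 + 66*sin(p)^2 + 45*cos(p)/2 + 3*cos(3*p)/2 - 24)/((cos(p) - 5)^3*(cos(p) + 3)^3)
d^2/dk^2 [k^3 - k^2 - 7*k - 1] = 6*k - 2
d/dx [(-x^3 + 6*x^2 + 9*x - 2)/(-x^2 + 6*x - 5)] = (x^4 - 12*x^3 + 60*x^2 - 64*x - 33)/(x^4 - 12*x^3 + 46*x^2 - 60*x + 25)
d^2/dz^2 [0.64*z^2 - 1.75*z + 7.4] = 1.28000000000000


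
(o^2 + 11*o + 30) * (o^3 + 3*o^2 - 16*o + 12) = o^5 + 14*o^4 + 47*o^3 - 74*o^2 - 348*o + 360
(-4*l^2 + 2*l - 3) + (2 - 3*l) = -4*l^2 - l - 1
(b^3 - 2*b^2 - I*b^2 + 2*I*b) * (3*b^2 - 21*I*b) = 3*b^5 - 6*b^4 - 24*I*b^4 - 21*b^3 + 48*I*b^3 + 42*b^2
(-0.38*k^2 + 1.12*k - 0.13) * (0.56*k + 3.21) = -0.2128*k^3 - 0.5926*k^2 + 3.5224*k - 0.4173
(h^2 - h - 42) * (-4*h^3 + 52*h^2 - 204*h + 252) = -4*h^5 + 56*h^4 - 88*h^3 - 1728*h^2 + 8316*h - 10584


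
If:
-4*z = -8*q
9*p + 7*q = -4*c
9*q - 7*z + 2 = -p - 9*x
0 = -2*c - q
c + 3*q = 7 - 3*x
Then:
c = -207/235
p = -46/47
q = 414/235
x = 122/141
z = 828/235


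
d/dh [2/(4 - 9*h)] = 18/(9*h - 4)^2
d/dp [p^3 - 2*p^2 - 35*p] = 3*p^2 - 4*p - 35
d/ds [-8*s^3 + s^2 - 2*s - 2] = -24*s^2 + 2*s - 2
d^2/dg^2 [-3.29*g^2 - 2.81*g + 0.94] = -6.58000000000000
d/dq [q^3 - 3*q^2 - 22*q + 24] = 3*q^2 - 6*q - 22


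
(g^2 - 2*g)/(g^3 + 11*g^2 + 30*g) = (g - 2)/(g^2 + 11*g + 30)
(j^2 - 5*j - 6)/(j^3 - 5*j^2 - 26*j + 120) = (j + 1)/(j^2 + j - 20)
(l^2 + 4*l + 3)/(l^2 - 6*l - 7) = (l + 3)/(l - 7)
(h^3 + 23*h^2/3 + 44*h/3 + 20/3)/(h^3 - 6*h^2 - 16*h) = (3*h^2 + 17*h + 10)/(3*h*(h - 8))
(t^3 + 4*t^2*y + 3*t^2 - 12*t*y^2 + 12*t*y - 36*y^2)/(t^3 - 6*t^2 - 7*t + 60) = (t^2 + 4*t*y - 12*y^2)/(t^2 - 9*t + 20)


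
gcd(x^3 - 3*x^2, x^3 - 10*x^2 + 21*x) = x^2 - 3*x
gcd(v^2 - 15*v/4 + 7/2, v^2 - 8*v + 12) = v - 2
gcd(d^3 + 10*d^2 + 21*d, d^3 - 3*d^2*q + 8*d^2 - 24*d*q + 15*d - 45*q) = d + 3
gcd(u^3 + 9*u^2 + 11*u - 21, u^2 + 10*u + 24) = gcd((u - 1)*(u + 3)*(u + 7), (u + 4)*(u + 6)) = 1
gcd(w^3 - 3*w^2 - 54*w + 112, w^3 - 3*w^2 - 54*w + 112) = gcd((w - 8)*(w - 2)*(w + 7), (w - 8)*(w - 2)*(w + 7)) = w^3 - 3*w^2 - 54*w + 112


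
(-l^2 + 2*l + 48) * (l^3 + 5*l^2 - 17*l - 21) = -l^5 - 3*l^4 + 75*l^3 + 227*l^2 - 858*l - 1008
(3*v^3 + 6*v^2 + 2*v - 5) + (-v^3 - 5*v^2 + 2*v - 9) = 2*v^3 + v^2 + 4*v - 14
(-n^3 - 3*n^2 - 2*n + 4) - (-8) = -n^3 - 3*n^2 - 2*n + 12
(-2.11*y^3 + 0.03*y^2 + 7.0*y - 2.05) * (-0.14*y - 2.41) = 0.2954*y^4 + 5.0809*y^3 - 1.0523*y^2 - 16.583*y + 4.9405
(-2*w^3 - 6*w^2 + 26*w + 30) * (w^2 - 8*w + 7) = -2*w^5 + 10*w^4 + 60*w^3 - 220*w^2 - 58*w + 210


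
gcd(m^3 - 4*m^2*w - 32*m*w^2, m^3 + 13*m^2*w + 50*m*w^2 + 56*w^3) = m + 4*w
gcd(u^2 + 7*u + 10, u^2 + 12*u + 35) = u + 5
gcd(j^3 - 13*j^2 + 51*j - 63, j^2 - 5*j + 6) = j - 3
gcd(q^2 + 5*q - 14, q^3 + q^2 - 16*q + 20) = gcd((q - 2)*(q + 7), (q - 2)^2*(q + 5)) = q - 2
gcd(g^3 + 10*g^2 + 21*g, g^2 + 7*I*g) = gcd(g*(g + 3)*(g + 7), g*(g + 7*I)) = g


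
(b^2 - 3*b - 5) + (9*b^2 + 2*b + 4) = 10*b^2 - b - 1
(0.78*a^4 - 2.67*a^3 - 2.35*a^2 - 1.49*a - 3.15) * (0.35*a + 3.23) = 0.273*a^5 + 1.5849*a^4 - 9.4466*a^3 - 8.112*a^2 - 5.9152*a - 10.1745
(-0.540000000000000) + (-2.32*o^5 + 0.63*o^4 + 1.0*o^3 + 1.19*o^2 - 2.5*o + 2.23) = -2.32*o^5 + 0.63*o^4 + 1.0*o^3 + 1.19*o^2 - 2.5*o + 1.69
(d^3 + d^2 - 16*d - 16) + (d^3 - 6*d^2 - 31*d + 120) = 2*d^3 - 5*d^2 - 47*d + 104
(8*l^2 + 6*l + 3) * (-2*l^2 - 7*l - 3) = -16*l^4 - 68*l^3 - 72*l^2 - 39*l - 9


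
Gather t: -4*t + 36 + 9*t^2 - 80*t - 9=9*t^2 - 84*t + 27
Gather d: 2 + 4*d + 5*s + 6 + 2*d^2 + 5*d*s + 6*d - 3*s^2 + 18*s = 2*d^2 + d*(5*s + 10) - 3*s^2 + 23*s + 8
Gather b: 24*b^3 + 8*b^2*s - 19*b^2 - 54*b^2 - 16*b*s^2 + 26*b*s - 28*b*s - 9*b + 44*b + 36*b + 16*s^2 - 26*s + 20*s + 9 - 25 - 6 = 24*b^3 + b^2*(8*s - 73) + b*(-16*s^2 - 2*s + 71) + 16*s^2 - 6*s - 22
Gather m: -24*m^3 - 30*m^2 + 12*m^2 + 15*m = -24*m^3 - 18*m^2 + 15*m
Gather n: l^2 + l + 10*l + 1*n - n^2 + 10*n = l^2 + 11*l - n^2 + 11*n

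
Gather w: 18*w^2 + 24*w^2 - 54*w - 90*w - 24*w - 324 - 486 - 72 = 42*w^2 - 168*w - 882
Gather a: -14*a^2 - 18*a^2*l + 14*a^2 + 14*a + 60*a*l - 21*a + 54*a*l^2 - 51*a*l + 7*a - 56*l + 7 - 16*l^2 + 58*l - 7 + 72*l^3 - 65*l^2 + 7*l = -18*a^2*l + a*(54*l^2 + 9*l) + 72*l^3 - 81*l^2 + 9*l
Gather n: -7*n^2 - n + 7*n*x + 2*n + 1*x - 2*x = -7*n^2 + n*(7*x + 1) - x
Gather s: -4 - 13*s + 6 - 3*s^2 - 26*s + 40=-3*s^2 - 39*s + 42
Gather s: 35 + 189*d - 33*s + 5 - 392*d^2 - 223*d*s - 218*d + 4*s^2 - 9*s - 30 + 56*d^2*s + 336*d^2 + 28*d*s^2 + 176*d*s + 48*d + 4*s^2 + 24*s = -56*d^2 + 19*d + s^2*(28*d + 8) + s*(56*d^2 - 47*d - 18) + 10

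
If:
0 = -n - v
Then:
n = -v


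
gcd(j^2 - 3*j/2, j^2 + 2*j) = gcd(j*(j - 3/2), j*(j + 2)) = j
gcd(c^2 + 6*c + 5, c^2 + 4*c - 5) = c + 5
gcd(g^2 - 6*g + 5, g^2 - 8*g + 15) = g - 5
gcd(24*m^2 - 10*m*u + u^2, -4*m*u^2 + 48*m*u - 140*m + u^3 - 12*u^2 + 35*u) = -4*m + u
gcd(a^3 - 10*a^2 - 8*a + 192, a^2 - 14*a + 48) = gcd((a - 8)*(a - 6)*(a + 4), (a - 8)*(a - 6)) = a^2 - 14*a + 48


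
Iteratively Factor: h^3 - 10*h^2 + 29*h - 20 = (h - 4)*(h^2 - 6*h + 5) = (h - 5)*(h - 4)*(h - 1)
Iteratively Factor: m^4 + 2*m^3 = (m)*(m^3 + 2*m^2) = m*(m + 2)*(m^2) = m^2*(m + 2)*(m)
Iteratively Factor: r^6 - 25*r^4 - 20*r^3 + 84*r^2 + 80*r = (r - 5)*(r^5 + 5*r^4 - 20*r^2 - 16*r) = (r - 5)*(r - 2)*(r^4 + 7*r^3 + 14*r^2 + 8*r) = (r - 5)*(r - 2)*(r + 4)*(r^3 + 3*r^2 + 2*r) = r*(r - 5)*(r - 2)*(r + 4)*(r^2 + 3*r + 2) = r*(r - 5)*(r - 2)*(r + 2)*(r + 4)*(r + 1)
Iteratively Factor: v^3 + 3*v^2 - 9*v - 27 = (v - 3)*(v^2 + 6*v + 9) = (v - 3)*(v + 3)*(v + 3)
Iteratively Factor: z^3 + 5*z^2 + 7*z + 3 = (z + 3)*(z^2 + 2*z + 1) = (z + 1)*(z + 3)*(z + 1)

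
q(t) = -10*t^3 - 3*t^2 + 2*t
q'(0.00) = 2.00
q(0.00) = 0.00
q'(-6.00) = -1042.00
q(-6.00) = 2040.00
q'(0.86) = -25.35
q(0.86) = -6.86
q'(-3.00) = -250.00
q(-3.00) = 237.00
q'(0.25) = -1.38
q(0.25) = 0.16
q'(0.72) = -17.87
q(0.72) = -3.85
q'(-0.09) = 2.30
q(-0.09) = -0.20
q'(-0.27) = 1.43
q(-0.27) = -0.56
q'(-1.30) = -40.90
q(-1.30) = 14.30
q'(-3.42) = -328.37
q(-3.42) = 358.09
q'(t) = -30*t^2 - 6*t + 2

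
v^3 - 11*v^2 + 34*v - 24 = (v - 6)*(v - 4)*(v - 1)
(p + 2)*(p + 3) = p^2 + 5*p + 6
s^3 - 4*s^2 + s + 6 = (s - 3)*(s - 2)*(s + 1)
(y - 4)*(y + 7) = y^2 + 3*y - 28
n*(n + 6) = n^2 + 6*n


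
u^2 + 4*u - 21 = (u - 3)*(u + 7)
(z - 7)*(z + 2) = z^2 - 5*z - 14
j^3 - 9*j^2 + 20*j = j*(j - 5)*(j - 4)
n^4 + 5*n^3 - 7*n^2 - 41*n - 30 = (n - 3)*(n + 1)*(n + 2)*(n + 5)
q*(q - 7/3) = q^2 - 7*q/3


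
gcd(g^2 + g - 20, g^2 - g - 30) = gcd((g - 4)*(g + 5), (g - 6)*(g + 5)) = g + 5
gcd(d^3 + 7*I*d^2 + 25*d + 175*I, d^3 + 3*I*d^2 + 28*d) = d + 7*I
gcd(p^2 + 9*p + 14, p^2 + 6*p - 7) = p + 7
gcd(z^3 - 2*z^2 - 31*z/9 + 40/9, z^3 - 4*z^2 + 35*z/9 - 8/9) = z^2 - 11*z/3 + 8/3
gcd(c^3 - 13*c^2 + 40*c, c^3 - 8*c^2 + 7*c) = c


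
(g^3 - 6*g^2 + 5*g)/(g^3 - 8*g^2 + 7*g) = (g - 5)/(g - 7)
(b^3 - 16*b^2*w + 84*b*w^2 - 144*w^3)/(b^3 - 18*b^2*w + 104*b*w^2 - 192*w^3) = (-b + 6*w)/(-b + 8*w)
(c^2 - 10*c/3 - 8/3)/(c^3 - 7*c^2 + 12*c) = (c + 2/3)/(c*(c - 3))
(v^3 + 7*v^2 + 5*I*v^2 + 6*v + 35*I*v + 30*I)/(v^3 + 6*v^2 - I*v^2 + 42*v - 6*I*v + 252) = (v^2 + v*(1 + 5*I) + 5*I)/(v^2 - I*v + 42)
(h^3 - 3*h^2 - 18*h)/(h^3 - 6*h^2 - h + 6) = h*(h + 3)/(h^2 - 1)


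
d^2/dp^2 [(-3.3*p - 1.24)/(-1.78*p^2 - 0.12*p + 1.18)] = ((3.3*p + 1.24)*(3.56*p + 0.12)*(7.12*p + 0.24) - (35.244*p + 5.2064)*(1.78*p^2 + 0.12*p - 1.18))/(1.78*p^2 + 0.12*p - 1.18)^3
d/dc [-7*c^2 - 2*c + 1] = -14*c - 2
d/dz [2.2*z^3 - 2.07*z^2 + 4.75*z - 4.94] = 6.6*z^2 - 4.14*z + 4.75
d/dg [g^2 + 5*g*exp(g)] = 5*g*exp(g) + 2*g + 5*exp(g)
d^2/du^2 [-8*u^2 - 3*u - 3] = -16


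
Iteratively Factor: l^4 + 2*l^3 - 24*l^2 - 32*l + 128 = (l - 4)*(l^3 + 6*l^2 - 32) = (l - 4)*(l + 4)*(l^2 + 2*l - 8) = (l - 4)*(l - 2)*(l + 4)*(l + 4)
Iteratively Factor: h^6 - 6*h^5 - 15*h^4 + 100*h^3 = (h)*(h^5 - 6*h^4 - 15*h^3 + 100*h^2) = h^2*(h^4 - 6*h^3 - 15*h^2 + 100*h) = h^2*(h + 4)*(h^3 - 10*h^2 + 25*h) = h^2*(h - 5)*(h + 4)*(h^2 - 5*h) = h^3*(h - 5)*(h + 4)*(h - 5)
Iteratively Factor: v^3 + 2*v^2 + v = (v + 1)*(v^2 + v) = v*(v + 1)*(v + 1)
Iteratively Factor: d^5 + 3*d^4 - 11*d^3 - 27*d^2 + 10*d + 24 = (d - 1)*(d^4 + 4*d^3 - 7*d^2 - 34*d - 24) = (d - 1)*(d + 1)*(d^3 + 3*d^2 - 10*d - 24) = (d - 3)*(d - 1)*(d + 1)*(d^2 + 6*d + 8) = (d - 3)*(d - 1)*(d + 1)*(d + 4)*(d + 2)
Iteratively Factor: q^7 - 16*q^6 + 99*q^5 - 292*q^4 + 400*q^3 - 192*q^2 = (q - 1)*(q^6 - 15*q^5 + 84*q^4 - 208*q^3 + 192*q^2) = (q - 4)*(q - 1)*(q^5 - 11*q^4 + 40*q^3 - 48*q^2) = q*(q - 4)*(q - 1)*(q^4 - 11*q^3 + 40*q^2 - 48*q) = q*(q - 4)*(q - 3)*(q - 1)*(q^3 - 8*q^2 + 16*q) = q*(q - 4)^2*(q - 3)*(q - 1)*(q^2 - 4*q) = q*(q - 4)^3*(q - 3)*(q - 1)*(q)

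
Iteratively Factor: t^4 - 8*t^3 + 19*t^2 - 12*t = (t - 3)*(t^3 - 5*t^2 + 4*t) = t*(t - 3)*(t^2 - 5*t + 4) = t*(t - 3)*(t - 1)*(t - 4)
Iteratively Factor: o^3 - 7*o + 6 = (o - 2)*(o^2 + 2*o - 3) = (o - 2)*(o + 3)*(o - 1)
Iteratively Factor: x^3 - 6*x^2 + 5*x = (x)*(x^2 - 6*x + 5) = x*(x - 1)*(x - 5)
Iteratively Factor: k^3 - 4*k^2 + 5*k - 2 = (k - 1)*(k^2 - 3*k + 2) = (k - 2)*(k - 1)*(k - 1)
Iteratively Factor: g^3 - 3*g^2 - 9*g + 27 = (g - 3)*(g^2 - 9) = (g - 3)*(g + 3)*(g - 3)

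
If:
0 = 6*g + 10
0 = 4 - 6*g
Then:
No Solution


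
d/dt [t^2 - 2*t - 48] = 2*t - 2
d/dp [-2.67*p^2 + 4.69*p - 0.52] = 4.69 - 5.34*p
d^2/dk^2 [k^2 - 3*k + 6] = 2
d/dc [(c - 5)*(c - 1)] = 2*c - 6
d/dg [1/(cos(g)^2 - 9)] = 2*sin(g)*cos(g)/(cos(g)^2 - 9)^2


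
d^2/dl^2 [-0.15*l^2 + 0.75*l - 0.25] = -0.300000000000000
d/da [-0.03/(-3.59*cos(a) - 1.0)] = 0.1077*sin(a)/(3.59*cos(a) + 1.0)^2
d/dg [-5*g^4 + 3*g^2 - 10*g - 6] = -20*g^3 + 6*g - 10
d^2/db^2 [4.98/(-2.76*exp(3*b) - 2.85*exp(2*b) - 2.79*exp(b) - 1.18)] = (-4.98*(8.28*exp(2*b) + 5.7*exp(b) + 2.79)*(16.56*exp(2*b) + 11.4*exp(b) + 5.58)*exp(b) + (123.7032*exp(2*b) + 56.772*exp(b) + 13.8942)*(2.76*exp(3*b) + 2.85*exp(2*b) + 2.79*exp(b) + 1.18))*exp(b)/(2.76*exp(3*b) + 2.85*exp(2*b) + 2.79*exp(b) + 1.18)^3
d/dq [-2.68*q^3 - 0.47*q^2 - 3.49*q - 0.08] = -8.04*q^2 - 0.94*q - 3.49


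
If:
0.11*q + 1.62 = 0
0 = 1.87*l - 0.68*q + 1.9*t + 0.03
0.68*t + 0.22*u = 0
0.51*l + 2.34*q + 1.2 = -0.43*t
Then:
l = 409.44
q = -14.73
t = -408.26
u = 1261.90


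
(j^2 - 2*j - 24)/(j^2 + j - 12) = (j - 6)/(j - 3)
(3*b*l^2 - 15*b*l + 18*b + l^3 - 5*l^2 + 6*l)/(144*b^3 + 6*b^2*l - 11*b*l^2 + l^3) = (l^2 - 5*l + 6)/(48*b^2 - 14*b*l + l^2)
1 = 1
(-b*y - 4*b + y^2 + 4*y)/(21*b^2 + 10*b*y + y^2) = (-b*y - 4*b + y^2 + 4*y)/(21*b^2 + 10*b*y + y^2)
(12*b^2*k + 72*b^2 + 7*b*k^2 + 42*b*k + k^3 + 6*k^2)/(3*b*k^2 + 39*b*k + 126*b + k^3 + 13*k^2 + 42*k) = (4*b + k)/(k + 7)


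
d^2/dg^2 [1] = 0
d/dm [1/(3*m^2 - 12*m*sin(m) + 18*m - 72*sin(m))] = 2*(2*m*cos(m) - m + 2*sin(m) + 12*cos(m) - 3)/(3*(m + 6)^2*(m - 4*sin(m))^2)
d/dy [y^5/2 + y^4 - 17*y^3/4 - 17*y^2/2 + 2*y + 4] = 5*y^4/2 + 4*y^3 - 51*y^2/4 - 17*y + 2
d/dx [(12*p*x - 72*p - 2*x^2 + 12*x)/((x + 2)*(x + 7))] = 2*(-6*p*x^2 + 72*p*x + 408*p - 15*x^2 - 28*x + 84)/(x^4 + 18*x^3 + 109*x^2 + 252*x + 196)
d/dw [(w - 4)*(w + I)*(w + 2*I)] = 3*w^2 + w*(-8 + 6*I) - 2 - 12*I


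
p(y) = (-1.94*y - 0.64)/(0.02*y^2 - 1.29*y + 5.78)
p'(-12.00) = -0.01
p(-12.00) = 0.94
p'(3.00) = -2.66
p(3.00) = -3.09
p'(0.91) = -0.56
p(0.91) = -0.52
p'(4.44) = -55.94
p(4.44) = -20.72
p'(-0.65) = -0.27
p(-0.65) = 0.09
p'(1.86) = -1.00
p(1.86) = -1.23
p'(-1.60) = -0.19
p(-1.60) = 0.31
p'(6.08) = -5.96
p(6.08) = 9.39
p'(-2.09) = -0.16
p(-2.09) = 0.40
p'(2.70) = -1.96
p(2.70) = -2.41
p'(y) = (1.29 - 0.04*y)*(-1.94*y - 0.64)/(0.02*y^2 - 1.29*y + 5.78)^2 - 1.94/(0.02*y^2 - 1.29*y + 5.78)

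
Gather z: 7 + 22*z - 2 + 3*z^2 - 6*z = 3*z^2 + 16*z + 5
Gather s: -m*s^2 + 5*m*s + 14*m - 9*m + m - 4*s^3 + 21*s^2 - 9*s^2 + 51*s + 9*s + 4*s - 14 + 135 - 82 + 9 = 6*m - 4*s^3 + s^2*(12 - m) + s*(5*m + 64) + 48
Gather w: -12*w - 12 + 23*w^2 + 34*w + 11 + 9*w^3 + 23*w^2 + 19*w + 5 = 9*w^3 + 46*w^2 + 41*w + 4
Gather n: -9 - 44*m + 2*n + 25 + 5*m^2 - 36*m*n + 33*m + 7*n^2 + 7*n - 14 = 5*m^2 - 11*m + 7*n^2 + n*(9 - 36*m) + 2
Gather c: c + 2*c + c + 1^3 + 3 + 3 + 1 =4*c + 8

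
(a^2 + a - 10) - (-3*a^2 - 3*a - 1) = 4*a^2 + 4*a - 9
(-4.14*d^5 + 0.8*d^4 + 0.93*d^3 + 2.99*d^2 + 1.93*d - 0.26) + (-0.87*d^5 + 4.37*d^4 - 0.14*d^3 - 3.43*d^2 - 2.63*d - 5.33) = -5.01*d^5 + 5.17*d^4 + 0.79*d^3 - 0.44*d^2 - 0.7*d - 5.59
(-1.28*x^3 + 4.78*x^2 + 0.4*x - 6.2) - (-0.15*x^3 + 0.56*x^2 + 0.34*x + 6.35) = -1.13*x^3 + 4.22*x^2 + 0.06*x - 12.55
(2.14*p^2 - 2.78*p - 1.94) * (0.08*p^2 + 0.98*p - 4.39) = 0.1712*p^4 + 1.8748*p^3 - 12.2742*p^2 + 10.303*p + 8.5166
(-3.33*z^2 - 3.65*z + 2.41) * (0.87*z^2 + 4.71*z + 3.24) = -2.8971*z^4 - 18.8598*z^3 - 25.884*z^2 - 0.4749*z + 7.8084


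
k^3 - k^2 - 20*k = k*(k - 5)*(k + 4)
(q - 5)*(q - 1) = q^2 - 6*q + 5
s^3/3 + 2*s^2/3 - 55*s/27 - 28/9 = (s/3 + 1)*(s - 7/3)*(s + 4/3)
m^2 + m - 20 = (m - 4)*(m + 5)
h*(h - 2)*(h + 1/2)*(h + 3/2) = h^4 - 13*h^2/4 - 3*h/2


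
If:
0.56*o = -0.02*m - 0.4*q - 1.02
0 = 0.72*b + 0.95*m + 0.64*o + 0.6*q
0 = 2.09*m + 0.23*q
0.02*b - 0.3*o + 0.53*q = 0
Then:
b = 1.66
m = 0.09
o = -1.27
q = -0.78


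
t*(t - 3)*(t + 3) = t^3 - 9*t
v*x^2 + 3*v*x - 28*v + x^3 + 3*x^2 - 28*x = (v + x)*(x - 4)*(x + 7)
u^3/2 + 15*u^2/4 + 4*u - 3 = (u/2 + 1)*(u - 1/2)*(u + 6)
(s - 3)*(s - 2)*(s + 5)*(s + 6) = s^4 + 6*s^3 - 19*s^2 - 84*s + 180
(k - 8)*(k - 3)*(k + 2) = k^3 - 9*k^2 + 2*k + 48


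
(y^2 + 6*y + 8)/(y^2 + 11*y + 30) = (y^2 + 6*y + 8)/(y^2 + 11*y + 30)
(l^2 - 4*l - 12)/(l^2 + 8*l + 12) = (l - 6)/(l + 6)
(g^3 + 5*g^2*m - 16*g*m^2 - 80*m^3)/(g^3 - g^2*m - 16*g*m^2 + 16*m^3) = (g + 5*m)/(g - m)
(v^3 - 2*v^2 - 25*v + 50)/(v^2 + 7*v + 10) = (v^2 - 7*v + 10)/(v + 2)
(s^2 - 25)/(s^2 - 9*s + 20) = (s + 5)/(s - 4)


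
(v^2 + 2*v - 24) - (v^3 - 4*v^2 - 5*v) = -v^3 + 5*v^2 + 7*v - 24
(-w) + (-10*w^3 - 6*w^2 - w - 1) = -10*w^3 - 6*w^2 - 2*w - 1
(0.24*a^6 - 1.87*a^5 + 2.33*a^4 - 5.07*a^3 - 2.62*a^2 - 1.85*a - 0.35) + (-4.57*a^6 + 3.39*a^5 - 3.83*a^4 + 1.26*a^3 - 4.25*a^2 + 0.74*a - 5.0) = -4.33*a^6 + 1.52*a^5 - 1.5*a^4 - 3.81*a^3 - 6.87*a^2 - 1.11*a - 5.35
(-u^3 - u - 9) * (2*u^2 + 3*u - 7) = -2*u^5 - 3*u^4 + 5*u^3 - 21*u^2 - 20*u + 63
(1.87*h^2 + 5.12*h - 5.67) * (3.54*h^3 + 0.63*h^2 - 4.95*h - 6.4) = 6.6198*h^5 + 19.3029*h^4 - 26.1027*h^3 - 40.8841*h^2 - 4.7015*h + 36.288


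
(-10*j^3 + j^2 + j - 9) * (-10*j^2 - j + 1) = 100*j^5 - 21*j^3 + 90*j^2 + 10*j - 9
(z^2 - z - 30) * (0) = 0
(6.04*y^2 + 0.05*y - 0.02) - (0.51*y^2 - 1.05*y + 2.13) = 5.53*y^2 + 1.1*y - 2.15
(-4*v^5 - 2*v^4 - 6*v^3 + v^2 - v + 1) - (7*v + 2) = -4*v^5 - 2*v^4 - 6*v^3 + v^2 - 8*v - 1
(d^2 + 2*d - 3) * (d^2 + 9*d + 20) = d^4 + 11*d^3 + 35*d^2 + 13*d - 60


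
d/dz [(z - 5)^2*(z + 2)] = (z - 5)*(3*z - 1)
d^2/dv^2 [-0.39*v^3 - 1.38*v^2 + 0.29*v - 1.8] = -2.34*v - 2.76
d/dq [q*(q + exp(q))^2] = (q + exp(q))*(2*q*(exp(q) + 1) + q + exp(q))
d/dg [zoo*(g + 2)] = zoo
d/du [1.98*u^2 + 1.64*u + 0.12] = 3.96*u + 1.64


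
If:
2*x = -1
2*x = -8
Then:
No Solution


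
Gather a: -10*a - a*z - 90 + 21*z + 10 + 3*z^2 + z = a*(-z - 10) + 3*z^2 + 22*z - 80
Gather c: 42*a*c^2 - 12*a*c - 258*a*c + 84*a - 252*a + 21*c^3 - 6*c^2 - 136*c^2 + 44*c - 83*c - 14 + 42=-168*a + 21*c^3 + c^2*(42*a - 142) + c*(-270*a - 39) + 28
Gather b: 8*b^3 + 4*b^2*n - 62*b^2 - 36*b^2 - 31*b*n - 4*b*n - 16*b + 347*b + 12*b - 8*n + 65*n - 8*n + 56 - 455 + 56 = 8*b^3 + b^2*(4*n - 98) + b*(343 - 35*n) + 49*n - 343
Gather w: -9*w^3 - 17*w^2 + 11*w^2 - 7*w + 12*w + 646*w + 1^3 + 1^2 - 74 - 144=-9*w^3 - 6*w^2 + 651*w - 216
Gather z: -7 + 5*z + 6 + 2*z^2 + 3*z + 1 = 2*z^2 + 8*z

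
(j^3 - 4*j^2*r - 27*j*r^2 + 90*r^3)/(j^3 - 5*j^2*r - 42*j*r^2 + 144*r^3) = (-j^2 + j*r + 30*r^2)/(-j^2 + 2*j*r + 48*r^2)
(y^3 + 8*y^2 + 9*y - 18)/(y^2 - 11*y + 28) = (y^3 + 8*y^2 + 9*y - 18)/(y^2 - 11*y + 28)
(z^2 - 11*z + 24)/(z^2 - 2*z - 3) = (z - 8)/(z + 1)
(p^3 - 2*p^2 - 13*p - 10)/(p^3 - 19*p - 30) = (p + 1)/(p + 3)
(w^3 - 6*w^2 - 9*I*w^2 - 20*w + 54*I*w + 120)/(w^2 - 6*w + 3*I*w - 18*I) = (w^2 - 9*I*w - 20)/(w + 3*I)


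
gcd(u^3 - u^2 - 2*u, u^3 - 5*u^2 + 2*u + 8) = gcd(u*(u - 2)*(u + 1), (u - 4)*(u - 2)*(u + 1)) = u^2 - u - 2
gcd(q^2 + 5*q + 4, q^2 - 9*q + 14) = 1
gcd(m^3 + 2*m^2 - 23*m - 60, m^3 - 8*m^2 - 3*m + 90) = m^2 - 2*m - 15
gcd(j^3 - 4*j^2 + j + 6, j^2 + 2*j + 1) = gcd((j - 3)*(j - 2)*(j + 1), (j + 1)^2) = j + 1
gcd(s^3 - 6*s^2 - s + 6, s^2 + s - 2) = s - 1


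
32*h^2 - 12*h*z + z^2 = (-8*h + z)*(-4*h + z)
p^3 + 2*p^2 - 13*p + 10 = (p - 2)*(p - 1)*(p + 5)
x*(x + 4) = x^2 + 4*x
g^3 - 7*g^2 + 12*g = g*(g - 4)*(g - 3)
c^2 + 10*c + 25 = (c + 5)^2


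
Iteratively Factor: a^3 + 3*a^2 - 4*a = (a - 1)*(a^2 + 4*a) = a*(a - 1)*(a + 4)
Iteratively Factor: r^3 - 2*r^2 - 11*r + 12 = (r - 1)*(r^2 - r - 12) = (r - 1)*(r + 3)*(r - 4)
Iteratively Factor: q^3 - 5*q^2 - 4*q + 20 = (q - 5)*(q^2 - 4) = (q - 5)*(q - 2)*(q + 2)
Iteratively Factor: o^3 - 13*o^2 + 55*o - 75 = (o - 5)*(o^2 - 8*o + 15) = (o - 5)^2*(o - 3)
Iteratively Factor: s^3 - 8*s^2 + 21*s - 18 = (s - 3)*(s^2 - 5*s + 6) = (s - 3)*(s - 2)*(s - 3)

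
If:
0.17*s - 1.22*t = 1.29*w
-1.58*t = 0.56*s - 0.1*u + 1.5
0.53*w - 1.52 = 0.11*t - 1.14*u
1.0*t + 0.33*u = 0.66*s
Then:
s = -0.55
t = -0.69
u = 1.00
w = 0.58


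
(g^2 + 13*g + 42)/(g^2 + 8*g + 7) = (g + 6)/(g + 1)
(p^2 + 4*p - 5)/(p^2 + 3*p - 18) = (p^2 + 4*p - 5)/(p^2 + 3*p - 18)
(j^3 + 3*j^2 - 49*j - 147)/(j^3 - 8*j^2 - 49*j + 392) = (j + 3)/(j - 8)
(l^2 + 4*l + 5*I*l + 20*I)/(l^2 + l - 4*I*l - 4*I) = (l^2 + l*(4 + 5*I) + 20*I)/(l^2 + l*(1 - 4*I) - 4*I)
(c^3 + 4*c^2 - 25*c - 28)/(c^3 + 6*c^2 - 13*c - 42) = (c^2 - 3*c - 4)/(c^2 - c - 6)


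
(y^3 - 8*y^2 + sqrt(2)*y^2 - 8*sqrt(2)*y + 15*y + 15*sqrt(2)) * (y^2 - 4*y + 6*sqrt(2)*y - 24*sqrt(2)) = y^5 - 12*y^4 + 7*sqrt(2)*y^4 - 84*sqrt(2)*y^3 + 59*y^3 - 204*y^2 + 329*sqrt(2)*y^2 - 420*sqrt(2)*y + 564*y - 720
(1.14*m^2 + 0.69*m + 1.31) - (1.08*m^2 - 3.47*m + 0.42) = 0.0599999999999998*m^2 + 4.16*m + 0.89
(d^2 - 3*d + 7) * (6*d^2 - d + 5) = 6*d^4 - 19*d^3 + 50*d^2 - 22*d + 35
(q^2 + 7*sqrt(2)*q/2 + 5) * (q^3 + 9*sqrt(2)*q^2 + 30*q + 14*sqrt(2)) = q^5 + 25*sqrt(2)*q^4/2 + 98*q^3 + 164*sqrt(2)*q^2 + 248*q + 70*sqrt(2)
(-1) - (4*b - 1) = -4*b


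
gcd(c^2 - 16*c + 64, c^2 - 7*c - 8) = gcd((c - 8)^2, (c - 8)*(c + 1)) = c - 8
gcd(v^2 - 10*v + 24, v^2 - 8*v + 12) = v - 6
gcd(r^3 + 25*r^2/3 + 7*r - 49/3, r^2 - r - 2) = 1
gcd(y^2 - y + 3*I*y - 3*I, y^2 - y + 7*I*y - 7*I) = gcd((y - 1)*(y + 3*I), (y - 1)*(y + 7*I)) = y - 1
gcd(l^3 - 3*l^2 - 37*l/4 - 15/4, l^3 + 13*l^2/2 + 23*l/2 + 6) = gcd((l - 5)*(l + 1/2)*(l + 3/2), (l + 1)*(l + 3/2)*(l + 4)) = l + 3/2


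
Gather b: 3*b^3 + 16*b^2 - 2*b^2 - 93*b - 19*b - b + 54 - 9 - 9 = 3*b^3 + 14*b^2 - 113*b + 36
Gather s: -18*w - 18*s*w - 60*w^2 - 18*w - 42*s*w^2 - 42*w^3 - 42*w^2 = s*(-42*w^2 - 18*w) - 42*w^3 - 102*w^2 - 36*w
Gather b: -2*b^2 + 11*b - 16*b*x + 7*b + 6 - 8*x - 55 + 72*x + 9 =-2*b^2 + b*(18 - 16*x) + 64*x - 40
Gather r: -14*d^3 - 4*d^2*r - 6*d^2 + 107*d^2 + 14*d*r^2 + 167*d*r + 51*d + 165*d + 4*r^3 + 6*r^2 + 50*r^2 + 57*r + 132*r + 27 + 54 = -14*d^3 + 101*d^2 + 216*d + 4*r^3 + r^2*(14*d + 56) + r*(-4*d^2 + 167*d + 189) + 81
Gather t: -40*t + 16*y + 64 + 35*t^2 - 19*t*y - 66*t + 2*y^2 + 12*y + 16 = 35*t^2 + t*(-19*y - 106) + 2*y^2 + 28*y + 80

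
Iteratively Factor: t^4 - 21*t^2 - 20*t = (t + 4)*(t^3 - 4*t^2 - 5*t) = t*(t + 4)*(t^2 - 4*t - 5) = t*(t + 1)*(t + 4)*(t - 5)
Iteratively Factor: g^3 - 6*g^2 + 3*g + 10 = (g - 2)*(g^2 - 4*g - 5) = (g - 5)*(g - 2)*(g + 1)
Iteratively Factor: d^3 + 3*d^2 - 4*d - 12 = (d - 2)*(d^2 + 5*d + 6) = (d - 2)*(d + 2)*(d + 3)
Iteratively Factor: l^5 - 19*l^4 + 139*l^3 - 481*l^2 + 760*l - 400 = (l - 5)*(l^4 - 14*l^3 + 69*l^2 - 136*l + 80) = (l - 5)^2*(l^3 - 9*l^2 + 24*l - 16) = (l - 5)^2*(l - 4)*(l^2 - 5*l + 4) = (l - 5)^2*(l - 4)*(l - 1)*(l - 4)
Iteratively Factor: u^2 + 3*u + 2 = (u + 2)*(u + 1)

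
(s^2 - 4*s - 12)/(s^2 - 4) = (s - 6)/(s - 2)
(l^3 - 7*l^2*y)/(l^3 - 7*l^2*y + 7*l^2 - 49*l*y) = l/(l + 7)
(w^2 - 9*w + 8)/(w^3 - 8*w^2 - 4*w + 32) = (w - 1)/(w^2 - 4)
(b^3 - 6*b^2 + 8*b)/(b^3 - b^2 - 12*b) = (b - 2)/(b + 3)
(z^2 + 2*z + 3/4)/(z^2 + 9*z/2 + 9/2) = (z + 1/2)/(z + 3)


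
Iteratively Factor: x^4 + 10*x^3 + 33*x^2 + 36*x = (x)*(x^3 + 10*x^2 + 33*x + 36) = x*(x + 3)*(x^2 + 7*x + 12) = x*(x + 3)*(x + 4)*(x + 3)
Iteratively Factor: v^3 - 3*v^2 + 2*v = (v)*(v^2 - 3*v + 2) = v*(v - 1)*(v - 2)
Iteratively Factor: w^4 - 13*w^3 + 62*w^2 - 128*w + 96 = (w - 3)*(w^3 - 10*w^2 + 32*w - 32) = (w - 4)*(w - 3)*(w^2 - 6*w + 8) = (w - 4)^2*(w - 3)*(w - 2)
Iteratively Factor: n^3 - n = (n - 1)*(n^2 + n) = (n - 1)*(n + 1)*(n)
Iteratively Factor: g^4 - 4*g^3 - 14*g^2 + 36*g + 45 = (g + 3)*(g^3 - 7*g^2 + 7*g + 15) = (g - 5)*(g + 3)*(g^2 - 2*g - 3) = (g - 5)*(g - 3)*(g + 3)*(g + 1)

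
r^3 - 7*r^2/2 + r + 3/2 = (r - 3)*(r - 1)*(r + 1/2)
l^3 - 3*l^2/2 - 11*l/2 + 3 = (l - 3)*(l - 1/2)*(l + 2)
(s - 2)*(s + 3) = s^2 + s - 6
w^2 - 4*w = w*(w - 4)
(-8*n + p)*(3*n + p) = -24*n^2 - 5*n*p + p^2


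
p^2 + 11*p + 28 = (p + 4)*(p + 7)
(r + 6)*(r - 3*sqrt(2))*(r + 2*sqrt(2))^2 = r^4 + sqrt(2)*r^3 + 6*r^3 - 16*r^2 + 6*sqrt(2)*r^2 - 96*r - 24*sqrt(2)*r - 144*sqrt(2)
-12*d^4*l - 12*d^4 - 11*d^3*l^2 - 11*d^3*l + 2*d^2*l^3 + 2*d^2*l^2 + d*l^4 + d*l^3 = (-3*d + l)*(d + l)*(4*d + l)*(d*l + d)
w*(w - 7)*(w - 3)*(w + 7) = w^4 - 3*w^3 - 49*w^2 + 147*w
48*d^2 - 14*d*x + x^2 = (-8*d + x)*(-6*d + x)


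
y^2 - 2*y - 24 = (y - 6)*(y + 4)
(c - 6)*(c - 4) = c^2 - 10*c + 24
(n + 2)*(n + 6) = n^2 + 8*n + 12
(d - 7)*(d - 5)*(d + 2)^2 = d^4 - 8*d^3 - 9*d^2 + 92*d + 140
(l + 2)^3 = l^3 + 6*l^2 + 12*l + 8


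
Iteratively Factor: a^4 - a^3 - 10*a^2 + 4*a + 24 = (a - 2)*(a^3 + a^2 - 8*a - 12) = (a - 2)*(a + 2)*(a^2 - a - 6) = (a - 2)*(a + 2)^2*(a - 3)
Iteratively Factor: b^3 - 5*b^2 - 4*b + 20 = (b - 2)*(b^2 - 3*b - 10) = (b - 2)*(b + 2)*(b - 5)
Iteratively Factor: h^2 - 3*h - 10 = (h + 2)*(h - 5)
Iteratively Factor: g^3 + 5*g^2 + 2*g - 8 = (g + 4)*(g^2 + g - 2) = (g - 1)*(g + 4)*(g + 2)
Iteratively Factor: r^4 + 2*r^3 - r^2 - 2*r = (r + 2)*(r^3 - r) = (r - 1)*(r + 2)*(r^2 + r) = r*(r - 1)*(r + 2)*(r + 1)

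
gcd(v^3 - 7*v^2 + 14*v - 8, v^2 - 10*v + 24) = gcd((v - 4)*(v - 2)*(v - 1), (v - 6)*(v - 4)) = v - 4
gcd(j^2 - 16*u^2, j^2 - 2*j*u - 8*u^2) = -j + 4*u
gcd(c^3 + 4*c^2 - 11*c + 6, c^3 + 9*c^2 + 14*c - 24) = c^2 + 5*c - 6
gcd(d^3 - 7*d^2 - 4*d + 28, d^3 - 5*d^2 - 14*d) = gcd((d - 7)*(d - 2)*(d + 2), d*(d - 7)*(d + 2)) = d^2 - 5*d - 14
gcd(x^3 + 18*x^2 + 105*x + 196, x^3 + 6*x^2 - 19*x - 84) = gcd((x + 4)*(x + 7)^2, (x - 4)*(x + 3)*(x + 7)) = x + 7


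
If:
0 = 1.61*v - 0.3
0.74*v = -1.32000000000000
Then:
No Solution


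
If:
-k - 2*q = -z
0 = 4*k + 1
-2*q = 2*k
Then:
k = -1/4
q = 1/4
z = 1/4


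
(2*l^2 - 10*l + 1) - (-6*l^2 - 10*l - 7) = 8*l^2 + 8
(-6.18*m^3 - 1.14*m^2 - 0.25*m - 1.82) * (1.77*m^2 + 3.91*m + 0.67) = -10.9386*m^5 - 26.1816*m^4 - 9.0405*m^3 - 4.9627*m^2 - 7.2837*m - 1.2194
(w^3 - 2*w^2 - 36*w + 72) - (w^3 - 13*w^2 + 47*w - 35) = 11*w^2 - 83*w + 107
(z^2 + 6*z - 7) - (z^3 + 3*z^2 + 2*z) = -z^3 - 2*z^2 + 4*z - 7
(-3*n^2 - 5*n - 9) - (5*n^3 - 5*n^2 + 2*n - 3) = -5*n^3 + 2*n^2 - 7*n - 6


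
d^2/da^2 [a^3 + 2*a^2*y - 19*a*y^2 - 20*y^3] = 6*a + 4*y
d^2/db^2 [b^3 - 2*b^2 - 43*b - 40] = 6*b - 4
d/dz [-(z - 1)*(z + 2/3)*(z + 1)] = -3*z^2 - 4*z/3 + 1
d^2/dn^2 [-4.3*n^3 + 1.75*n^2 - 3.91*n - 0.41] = 3.5 - 25.8*n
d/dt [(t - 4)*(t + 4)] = 2*t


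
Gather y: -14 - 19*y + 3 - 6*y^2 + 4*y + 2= -6*y^2 - 15*y - 9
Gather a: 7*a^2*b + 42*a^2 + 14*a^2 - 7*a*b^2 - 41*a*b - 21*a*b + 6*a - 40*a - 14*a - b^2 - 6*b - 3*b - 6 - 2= a^2*(7*b + 56) + a*(-7*b^2 - 62*b - 48) - b^2 - 9*b - 8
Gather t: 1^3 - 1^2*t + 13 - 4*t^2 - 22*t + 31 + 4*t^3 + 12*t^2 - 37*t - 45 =4*t^3 + 8*t^2 - 60*t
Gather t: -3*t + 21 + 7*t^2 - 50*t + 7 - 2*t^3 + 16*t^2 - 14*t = -2*t^3 + 23*t^2 - 67*t + 28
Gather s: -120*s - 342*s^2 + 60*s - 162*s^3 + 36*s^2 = -162*s^3 - 306*s^2 - 60*s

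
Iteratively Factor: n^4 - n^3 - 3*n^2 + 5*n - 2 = (n - 1)*(n^3 - 3*n + 2) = (n - 1)*(n + 2)*(n^2 - 2*n + 1) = (n - 1)^2*(n + 2)*(n - 1)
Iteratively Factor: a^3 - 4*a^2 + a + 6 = (a + 1)*(a^2 - 5*a + 6) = (a - 2)*(a + 1)*(a - 3)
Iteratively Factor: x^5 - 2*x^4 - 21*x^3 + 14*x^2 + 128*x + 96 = (x - 4)*(x^4 + 2*x^3 - 13*x^2 - 38*x - 24) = (x - 4)*(x + 3)*(x^3 - x^2 - 10*x - 8) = (x - 4)*(x + 1)*(x + 3)*(x^2 - 2*x - 8) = (x - 4)^2*(x + 1)*(x + 3)*(x + 2)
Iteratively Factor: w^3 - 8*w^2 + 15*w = (w - 5)*(w^2 - 3*w) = w*(w - 5)*(w - 3)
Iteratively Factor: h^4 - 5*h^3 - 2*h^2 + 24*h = (h - 4)*(h^3 - h^2 - 6*h) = (h - 4)*(h - 3)*(h^2 + 2*h) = (h - 4)*(h - 3)*(h + 2)*(h)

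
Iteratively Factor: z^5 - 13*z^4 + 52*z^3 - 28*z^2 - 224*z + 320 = (z - 4)*(z^4 - 9*z^3 + 16*z^2 + 36*z - 80) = (z - 4)*(z + 2)*(z^3 - 11*z^2 + 38*z - 40) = (z - 4)^2*(z + 2)*(z^2 - 7*z + 10) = (z - 5)*(z - 4)^2*(z + 2)*(z - 2)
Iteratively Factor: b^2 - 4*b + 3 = (b - 1)*(b - 3)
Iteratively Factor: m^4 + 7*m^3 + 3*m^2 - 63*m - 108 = (m + 4)*(m^3 + 3*m^2 - 9*m - 27) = (m - 3)*(m + 4)*(m^2 + 6*m + 9) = (m - 3)*(m + 3)*(m + 4)*(m + 3)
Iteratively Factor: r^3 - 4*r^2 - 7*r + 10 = (r - 1)*(r^2 - 3*r - 10) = (r - 5)*(r - 1)*(r + 2)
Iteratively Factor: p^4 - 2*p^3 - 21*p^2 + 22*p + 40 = (p - 2)*(p^3 - 21*p - 20) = (p - 5)*(p - 2)*(p^2 + 5*p + 4) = (p - 5)*(p - 2)*(p + 1)*(p + 4)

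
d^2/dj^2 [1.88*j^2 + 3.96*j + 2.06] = 3.76000000000000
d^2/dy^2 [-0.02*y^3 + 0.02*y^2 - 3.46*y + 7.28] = 0.04 - 0.12*y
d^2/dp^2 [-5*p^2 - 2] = -10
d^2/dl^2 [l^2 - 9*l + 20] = 2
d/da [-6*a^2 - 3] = -12*a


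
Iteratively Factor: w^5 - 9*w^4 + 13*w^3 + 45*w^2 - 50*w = (w - 5)*(w^4 - 4*w^3 - 7*w^2 + 10*w) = (w - 5)*(w + 2)*(w^3 - 6*w^2 + 5*w) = (w - 5)*(w - 1)*(w + 2)*(w^2 - 5*w) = w*(w - 5)*(w - 1)*(w + 2)*(w - 5)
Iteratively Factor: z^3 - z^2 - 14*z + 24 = (z - 3)*(z^2 + 2*z - 8) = (z - 3)*(z - 2)*(z + 4)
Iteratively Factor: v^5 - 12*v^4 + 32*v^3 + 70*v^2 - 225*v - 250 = (v + 2)*(v^4 - 14*v^3 + 60*v^2 - 50*v - 125) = (v - 5)*(v + 2)*(v^3 - 9*v^2 + 15*v + 25) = (v - 5)^2*(v + 2)*(v^2 - 4*v - 5) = (v - 5)^2*(v + 1)*(v + 2)*(v - 5)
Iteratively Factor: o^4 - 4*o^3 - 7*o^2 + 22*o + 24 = (o + 1)*(o^3 - 5*o^2 - 2*o + 24) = (o + 1)*(o + 2)*(o^2 - 7*o + 12) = (o - 4)*(o + 1)*(o + 2)*(o - 3)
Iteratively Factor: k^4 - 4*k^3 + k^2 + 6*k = (k - 3)*(k^3 - k^2 - 2*k) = k*(k - 3)*(k^2 - k - 2) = k*(k - 3)*(k + 1)*(k - 2)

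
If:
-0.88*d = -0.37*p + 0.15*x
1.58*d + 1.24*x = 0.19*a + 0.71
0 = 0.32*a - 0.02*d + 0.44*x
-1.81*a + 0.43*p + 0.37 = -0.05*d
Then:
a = 0.69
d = 0.89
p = 1.94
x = -0.46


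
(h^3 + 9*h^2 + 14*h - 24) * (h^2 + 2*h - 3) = h^5 + 11*h^4 + 29*h^3 - 23*h^2 - 90*h + 72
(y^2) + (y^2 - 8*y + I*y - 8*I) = 2*y^2 - 8*y + I*y - 8*I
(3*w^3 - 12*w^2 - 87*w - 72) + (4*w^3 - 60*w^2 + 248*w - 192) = 7*w^3 - 72*w^2 + 161*w - 264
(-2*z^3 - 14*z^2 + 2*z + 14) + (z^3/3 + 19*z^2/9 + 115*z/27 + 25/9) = -5*z^3/3 - 107*z^2/9 + 169*z/27 + 151/9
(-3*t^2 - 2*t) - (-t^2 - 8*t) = -2*t^2 + 6*t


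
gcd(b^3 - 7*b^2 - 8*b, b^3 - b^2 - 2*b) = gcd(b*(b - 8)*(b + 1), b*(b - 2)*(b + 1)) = b^2 + b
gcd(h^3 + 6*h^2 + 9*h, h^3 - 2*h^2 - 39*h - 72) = h^2 + 6*h + 9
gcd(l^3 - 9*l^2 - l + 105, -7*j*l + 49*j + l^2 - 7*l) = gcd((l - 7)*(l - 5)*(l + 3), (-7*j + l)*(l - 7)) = l - 7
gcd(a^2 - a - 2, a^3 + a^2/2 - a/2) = a + 1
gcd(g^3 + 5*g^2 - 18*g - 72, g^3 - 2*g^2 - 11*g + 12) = g^2 - g - 12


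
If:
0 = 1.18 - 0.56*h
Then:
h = 2.11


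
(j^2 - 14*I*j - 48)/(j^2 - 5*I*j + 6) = (j - 8*I)/(j + I)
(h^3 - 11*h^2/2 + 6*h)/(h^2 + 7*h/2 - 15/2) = h*(h - 4)/(h + 5)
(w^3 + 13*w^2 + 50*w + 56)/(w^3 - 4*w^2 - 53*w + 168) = (w^2 + 6*w + 8)/(w^2 - 11*w + 24)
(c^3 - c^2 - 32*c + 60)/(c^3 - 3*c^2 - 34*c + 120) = (c - 2)/(c - 4)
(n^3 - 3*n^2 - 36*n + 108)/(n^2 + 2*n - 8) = (n^3 - 3*n^2 - 36*n + 108)/(n^2 + 2*n - 8)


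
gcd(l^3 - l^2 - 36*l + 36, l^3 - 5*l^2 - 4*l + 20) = 1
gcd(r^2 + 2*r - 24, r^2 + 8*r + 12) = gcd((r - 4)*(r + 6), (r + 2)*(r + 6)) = r + 6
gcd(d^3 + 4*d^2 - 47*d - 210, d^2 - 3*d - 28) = d - 7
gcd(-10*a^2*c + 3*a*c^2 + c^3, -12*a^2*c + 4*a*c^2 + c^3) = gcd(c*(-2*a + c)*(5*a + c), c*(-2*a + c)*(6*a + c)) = 2*a*c - c^2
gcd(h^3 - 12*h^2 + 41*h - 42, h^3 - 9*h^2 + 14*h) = h^2 - 9*h + 14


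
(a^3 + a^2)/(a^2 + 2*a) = a*(a + 1)/(a + 2)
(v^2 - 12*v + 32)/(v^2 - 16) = (v - 8)/(v + 4)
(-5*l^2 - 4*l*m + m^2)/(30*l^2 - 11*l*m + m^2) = (-l - m)/(6*l - m)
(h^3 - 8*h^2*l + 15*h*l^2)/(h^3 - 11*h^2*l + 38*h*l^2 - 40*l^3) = h*(h - 3*l)/(h^2 - 6*h*l + 8*l^2)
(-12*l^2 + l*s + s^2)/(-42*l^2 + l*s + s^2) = (-12*l^2 + l*s + s^2)/(-42*l^2 + l*s + s^2)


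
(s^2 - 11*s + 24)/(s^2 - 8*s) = (s - 3)/s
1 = 1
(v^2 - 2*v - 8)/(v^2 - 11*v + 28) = (v + 2)/(v - 7)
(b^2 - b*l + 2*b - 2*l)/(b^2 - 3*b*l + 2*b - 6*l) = (b - l)/(b - 3*l)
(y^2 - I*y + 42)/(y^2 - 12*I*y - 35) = (y + 6*I)/(y - 5*I)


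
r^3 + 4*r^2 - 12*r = r*(r - 2)*(r + 6)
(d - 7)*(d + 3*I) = d^2 - 7*d + 3*I*d - 21*I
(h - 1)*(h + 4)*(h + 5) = h^3 + 8*h^2 + 11*h - 20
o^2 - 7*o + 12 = (o - 4)*(o - 3)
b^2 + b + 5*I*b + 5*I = (b + 1)*(b + 5*I)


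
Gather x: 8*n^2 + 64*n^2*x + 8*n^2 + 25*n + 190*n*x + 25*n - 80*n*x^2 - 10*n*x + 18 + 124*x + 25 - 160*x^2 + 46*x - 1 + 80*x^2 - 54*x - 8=16*n^2 + 50*n + x^2*(-80*n - 80) + x*(64*n^2 + 180*n + 116) + 34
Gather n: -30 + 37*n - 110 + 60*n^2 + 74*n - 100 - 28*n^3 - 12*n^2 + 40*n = -28*n^3 + 48*n^2 + 151*n - 240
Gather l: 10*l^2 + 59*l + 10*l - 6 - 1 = 10*l^2 + 69*l - 7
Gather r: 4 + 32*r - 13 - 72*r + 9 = -40*r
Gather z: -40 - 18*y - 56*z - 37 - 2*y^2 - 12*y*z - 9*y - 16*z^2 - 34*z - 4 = -2*y^2 - 27*y - 16*z^2 + z*(-12*y - 90) - 81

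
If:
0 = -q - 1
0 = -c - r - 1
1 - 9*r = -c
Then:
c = -1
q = -1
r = 0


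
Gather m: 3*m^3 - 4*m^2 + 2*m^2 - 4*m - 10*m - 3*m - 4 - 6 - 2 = 3*m^3 - 2*m^2 - 17*m - 12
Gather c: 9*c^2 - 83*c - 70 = 9*c^2 - 83*c - 70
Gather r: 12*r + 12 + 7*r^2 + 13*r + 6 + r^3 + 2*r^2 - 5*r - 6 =r^3 + 9*r^2 + 20*r + 12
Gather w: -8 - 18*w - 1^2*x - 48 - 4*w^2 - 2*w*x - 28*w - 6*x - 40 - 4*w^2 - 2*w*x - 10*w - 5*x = -8*w^2 + w*(-4*x - 56) - 12*x - 96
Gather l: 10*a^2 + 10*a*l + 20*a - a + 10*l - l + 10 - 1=10*a^2 + 19*a + l*(10*a + 9) + 9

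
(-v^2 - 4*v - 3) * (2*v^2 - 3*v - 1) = -2*v^4 - 5*v^3 + 7*v^2 + 13*v + 3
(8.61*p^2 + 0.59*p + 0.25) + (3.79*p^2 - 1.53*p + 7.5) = 12.4*p^2 - 0.94*p + 7.75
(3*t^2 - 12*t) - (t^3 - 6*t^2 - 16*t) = -t^3 + 9*t^2 + 4*t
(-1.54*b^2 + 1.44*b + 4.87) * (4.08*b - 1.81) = -6.2832*b^3 + 8.6626*b^2 + 17.2632*b - 8.8147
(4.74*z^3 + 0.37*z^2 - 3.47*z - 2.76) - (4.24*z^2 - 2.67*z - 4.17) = 4.74*z^3 - 3.87*z^2 - 0.8*z + 1.41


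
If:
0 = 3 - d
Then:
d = 3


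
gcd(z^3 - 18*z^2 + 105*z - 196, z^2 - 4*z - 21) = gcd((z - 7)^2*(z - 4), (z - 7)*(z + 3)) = z - 7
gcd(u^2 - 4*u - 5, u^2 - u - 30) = 1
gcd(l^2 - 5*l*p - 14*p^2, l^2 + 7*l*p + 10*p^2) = l + 2*p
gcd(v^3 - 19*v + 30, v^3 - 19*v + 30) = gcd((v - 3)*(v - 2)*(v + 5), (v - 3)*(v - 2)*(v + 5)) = v^3 - 19*v + 30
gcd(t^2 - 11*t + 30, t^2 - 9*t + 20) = t - 5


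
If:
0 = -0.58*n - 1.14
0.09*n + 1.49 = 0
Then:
No Solution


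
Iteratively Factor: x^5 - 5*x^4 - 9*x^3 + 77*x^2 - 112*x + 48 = (x + 4)*(x^4 - 9*x^3 + 27*x^2 - 31*x + 12) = (x - 1)*(x + 4)*(x^3 - 8*x^2 + 19*x - 12) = (x - 3)*(x - 1)*(x + 4)*(x^2 - 5*x + 4) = (x - 3)*(x - 1)^2*(x + 4)*(x - 4)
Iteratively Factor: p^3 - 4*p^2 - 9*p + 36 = (p - 3)*(p^2 - p - 12) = (p - 3)*(p + 3)*(p - 4)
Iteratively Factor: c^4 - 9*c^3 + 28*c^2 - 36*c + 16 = (c - 2)*(c^3 - 7*c^2 + 14*c - 8) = (c - 2)^2*(c^2 - 5*c + 4) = (c - 4)*(c - 2)^2*(c - 1)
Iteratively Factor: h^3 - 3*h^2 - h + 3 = (h - 1)*(h^2 - 2*h - 3) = (h - 1)*(h + 1)*(h - 3)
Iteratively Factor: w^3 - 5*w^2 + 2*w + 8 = (w - 4)*(w^2 - w - 2) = (w - 4)*(w + 1)*(w - 2)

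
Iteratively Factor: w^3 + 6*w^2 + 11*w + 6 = (w + 1)*(w^2 + 5*w + 6) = (w + 1)*(w + 2)*(w + 3)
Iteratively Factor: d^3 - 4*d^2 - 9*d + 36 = (d + 3)*(d^2 - 7*d + 12) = (d - 4)*(d + 3)*(d - 3)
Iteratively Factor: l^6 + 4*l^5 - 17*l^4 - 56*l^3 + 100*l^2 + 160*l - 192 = (l - 1)*(l^5 + 5*l^4 - 12*l^3 - 68*l^2 + 32*l + 192) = (l - 1)*(l + 4)*(l^4 + l^3 - 16*l^2 - 4*l + 48) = (l - 1)*(l + 4)^2*(l^3 - 3*l^2 - 4*l + 12) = (l - 3)*(l - 1)*(l + 4)^2*(l^2 - 4) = (l - 3)*(l - 2)*(l - 1)*(l + 4)^2*(l + 2)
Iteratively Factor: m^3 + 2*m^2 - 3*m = (m - 1)*(m^2 + 3*m) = (m - 1)*(m + 3)*(m)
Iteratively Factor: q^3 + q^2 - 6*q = (q + 3)*(q^2 - 2*q) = q*(q + 3)*(q - 2)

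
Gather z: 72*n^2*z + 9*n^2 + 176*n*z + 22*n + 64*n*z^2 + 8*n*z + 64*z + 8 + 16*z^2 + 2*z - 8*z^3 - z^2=9*n^2 + 22*n - 8*z^3 + z^2*(64*n + 15) + z*(72*n^2 + 184*n + 66) + 8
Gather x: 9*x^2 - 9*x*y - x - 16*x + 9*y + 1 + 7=9*x^2 + x*(-9*y - 17) + 9*y + 8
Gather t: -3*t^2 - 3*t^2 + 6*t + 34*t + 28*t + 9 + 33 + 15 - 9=-6*t^2 + 68*t + 48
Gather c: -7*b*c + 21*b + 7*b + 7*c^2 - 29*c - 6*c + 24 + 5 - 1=28*b + 7*c^2 + c*(-7*b - 35) + 28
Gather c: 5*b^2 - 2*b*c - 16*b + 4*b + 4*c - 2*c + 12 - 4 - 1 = 5*b^2 - 12*b + c*(2 - 2*b) + 7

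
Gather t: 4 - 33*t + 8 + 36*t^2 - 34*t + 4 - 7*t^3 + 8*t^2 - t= -7*t^3 + 44*t^2 - 68*t + 16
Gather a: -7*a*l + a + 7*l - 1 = a*(1 - 7*l) + 7*l - 1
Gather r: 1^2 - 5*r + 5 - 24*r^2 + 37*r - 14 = -24*r^2 + 32*r - 8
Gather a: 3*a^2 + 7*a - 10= 3*a^2 + 7*a - 10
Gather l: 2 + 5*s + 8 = 5*s + 10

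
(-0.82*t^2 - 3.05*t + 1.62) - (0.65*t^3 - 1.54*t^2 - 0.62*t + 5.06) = -0.65*t^3 + 0.72*t^2 - 2.43*t - 3.44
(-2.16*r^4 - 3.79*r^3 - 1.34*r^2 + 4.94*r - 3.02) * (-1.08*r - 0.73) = 2.3328*r^5 + 5.67*r^4 + 4.2139*r^3 - 4.357*r^2 - 0.3446*r + 2.2046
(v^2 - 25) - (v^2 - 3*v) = 3*v - 25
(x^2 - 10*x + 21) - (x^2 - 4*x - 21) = 42 - 6*x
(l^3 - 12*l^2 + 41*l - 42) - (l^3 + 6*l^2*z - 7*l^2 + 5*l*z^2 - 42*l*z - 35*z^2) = -6*l^2*z - 5*l^2 - 5*l*z^2 + 42*l*z + 41*l + 35*z^2 - 42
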